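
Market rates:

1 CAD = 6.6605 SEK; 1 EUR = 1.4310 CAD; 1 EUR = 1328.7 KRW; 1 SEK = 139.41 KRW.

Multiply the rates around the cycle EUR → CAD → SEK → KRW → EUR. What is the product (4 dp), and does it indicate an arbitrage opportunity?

Around EUR → CAD → SEK → KRW → EUR: 1 × 1.4310 × 6.6605 × 139.41 ÷ 1328.7 = 1.000031
Product ≈ 1 (deviation 0.003%, within rounding noise).

1.0000 (no arbitrage)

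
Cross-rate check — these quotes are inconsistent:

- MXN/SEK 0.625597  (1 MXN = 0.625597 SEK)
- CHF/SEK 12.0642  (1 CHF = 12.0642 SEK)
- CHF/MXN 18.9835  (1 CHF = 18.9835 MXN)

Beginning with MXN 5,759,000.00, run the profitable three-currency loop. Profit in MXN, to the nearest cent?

Profitable loop is MXN → CHF → SEK → MXN:
MXN 5,759,000.00 ÷ 18.9835 = CHF 303,368.71
CHF 303,368.71 × 12.0642 = SEK 3,659,900.85
SEK 3,659,900.85 ÷ 0.625597 = MXN 5,850,253.20
Profit = MXN 5,850,253.20 − MXN 5,759,000.00

Profit: MXN 91,253.20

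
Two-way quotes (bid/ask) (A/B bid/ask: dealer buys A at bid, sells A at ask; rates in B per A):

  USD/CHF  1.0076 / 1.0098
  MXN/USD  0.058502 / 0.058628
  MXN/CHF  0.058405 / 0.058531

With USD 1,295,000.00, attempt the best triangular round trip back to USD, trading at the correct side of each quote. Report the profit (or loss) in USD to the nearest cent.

Best loop USD → CHF → MXN → USD:
USD 1,295,000.00 × 1.0076 (sell USD at bid) = CHF 1,304,842.00
CHF 1,304,842.00 ÷ 0.058531 (buy MXN at ask) = MXN 22,293,177.97
MXN 22,293,177.97 × 0.058502 (sell MXN at bid) = USD 1,304,195.50

Net profit: USD 9,195.50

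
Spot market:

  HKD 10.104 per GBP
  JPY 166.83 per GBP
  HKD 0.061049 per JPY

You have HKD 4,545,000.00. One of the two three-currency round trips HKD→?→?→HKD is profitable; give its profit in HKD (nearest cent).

Profitable loop is HKD → GBP → JPY → HKD:
HKD 4,545,000.00 ÷ 10.104 = GBP 449,821.85
GBP 449,821.85 × 166.83 = JPY 75,043,780
JPY 75,043,780 × 0.061049 = HKD 4,581,347.71
Profit = HKD 4,581,347.71 − HKD 4,545,000.00

Profit: HKD 36,347.71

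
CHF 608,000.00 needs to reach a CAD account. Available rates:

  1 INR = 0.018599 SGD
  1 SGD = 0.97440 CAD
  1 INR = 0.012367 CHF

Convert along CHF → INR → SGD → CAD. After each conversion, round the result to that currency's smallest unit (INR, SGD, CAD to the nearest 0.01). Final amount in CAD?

CHF 608,000.00 ÷ 0.012367 = INR 49,163,095.33
INR 49,163,095.33 × 0.018599 = SGD 914,384.41
SGD 914,384.41 × 0.97440 = CAD 890,976.17

CAD 890,976.17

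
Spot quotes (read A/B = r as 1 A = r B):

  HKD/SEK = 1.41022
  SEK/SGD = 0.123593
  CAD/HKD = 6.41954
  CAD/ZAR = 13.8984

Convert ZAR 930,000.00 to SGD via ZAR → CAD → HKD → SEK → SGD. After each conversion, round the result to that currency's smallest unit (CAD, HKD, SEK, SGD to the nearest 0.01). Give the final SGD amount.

ZAR 930,000.00 ÷ 13.8984 = CAD 66,914.18
CAD 66,914.18 × 6.41954 = HKD 429,558.26
HKD 429,558.26 × 1.41022 = SEK 605,771.65
SEK 605,771.65 × 0.123593 = SGD 74,869.14

SGD 74,869.14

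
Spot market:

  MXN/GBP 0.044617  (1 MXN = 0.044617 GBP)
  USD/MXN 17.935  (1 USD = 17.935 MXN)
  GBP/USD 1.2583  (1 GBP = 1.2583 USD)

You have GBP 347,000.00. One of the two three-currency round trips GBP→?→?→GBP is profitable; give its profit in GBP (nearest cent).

Profit: GBP 2,393.98

Profitable loop is GBP → USD → MXN → GBP:
GBP 347,000.00 × 1.2583 = USD 436,630.10
USD 436,630.10 × 17.935 = MXN 7,830,960.84
MXN 7,830,960.84 × 0.044617 = GBP 349,393.98
Profit = GBP 349,393.98 − GBP 347,000.00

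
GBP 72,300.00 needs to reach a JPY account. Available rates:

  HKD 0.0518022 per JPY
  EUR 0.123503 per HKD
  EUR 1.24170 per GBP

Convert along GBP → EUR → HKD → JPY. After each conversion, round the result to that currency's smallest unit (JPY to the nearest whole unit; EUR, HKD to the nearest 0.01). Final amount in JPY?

JPY 14,032,313

GBP 72,300.00 × 1.24170 = EUR 89,774.91
EUR 89,774.91 ÷ 0.123503 = HKD 726,904.69
HKD 726,904.69 ÷ 0.0518022 = JPY 14,032,313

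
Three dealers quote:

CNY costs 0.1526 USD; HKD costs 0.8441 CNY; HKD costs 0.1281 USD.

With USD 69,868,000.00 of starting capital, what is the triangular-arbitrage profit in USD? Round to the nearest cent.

Profit: USD 387,061.08

Profitable loop is USD → HKD → CNY → USD:
USD 69,868,000.00 ÷ 0.1281 = HKD 545,417,642.47
HKD 545,417,642.47 × 0.8441 = CNY 460,387,032.01
CNY 460,387,032.01 × 0.1526 = USD 70,255,061.08
Profit = USD 70,255,061.08 − USD 69,868,000.00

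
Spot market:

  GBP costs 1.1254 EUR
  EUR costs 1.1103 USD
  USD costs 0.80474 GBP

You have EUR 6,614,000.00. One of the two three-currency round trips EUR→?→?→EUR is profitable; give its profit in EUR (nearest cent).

Profit: EUR 36,694.97

Profitable loop is EUR → USD → GBP → EUR:
EUR 6,614,000.00 × 1.1103 = USD 7,343,524.20
USD 7,343,524.20 × 0.80474 = GBP 5,909,627.66
GBP 5,909,627.66 × 1.1254 = EUR 6,650,694.97
Profit = EUR 6,650,694.97 − EUR 6,614,000.00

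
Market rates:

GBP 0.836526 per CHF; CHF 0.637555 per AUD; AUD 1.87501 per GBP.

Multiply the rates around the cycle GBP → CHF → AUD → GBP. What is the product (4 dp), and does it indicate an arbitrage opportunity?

Around GBP → CHF → AUD → GBP: 1 ÷ 0.836526 ÷ 0.637555 ÷ 1.87501 = 0.999998
Product ≈ 1 (deviation 0.000%, within rounding noise).

1.0000 (no arbitrage)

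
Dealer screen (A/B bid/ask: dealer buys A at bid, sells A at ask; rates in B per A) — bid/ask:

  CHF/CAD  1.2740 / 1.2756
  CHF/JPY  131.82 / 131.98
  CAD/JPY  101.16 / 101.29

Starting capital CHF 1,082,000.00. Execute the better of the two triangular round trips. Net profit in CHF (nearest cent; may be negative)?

Best loop CHF → JPY → CAD → CHF:
CHF 1,082,000.00 × 131.82 (sell CHF at bid) = JPY 142,629,240
JPY 142,629,240 ÷ 101.29 (buy CAD at ask) = CAD 1,408,127.55
CAD 1,408,127.55 ÷ 1.2756 (buy CHF at ask) = CHF 1,103,894.29

Net profit: CHF 21,894.29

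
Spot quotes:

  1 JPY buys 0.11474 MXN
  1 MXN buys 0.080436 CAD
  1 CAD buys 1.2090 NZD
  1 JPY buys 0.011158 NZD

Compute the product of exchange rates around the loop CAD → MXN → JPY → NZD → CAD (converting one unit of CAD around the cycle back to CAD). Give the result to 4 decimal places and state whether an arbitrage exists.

Around CAD → MXN → JPY → NZD → CAD: 1 ÷ 0.080436 ÷ 0.11474 × 0.011158 ÷ 1.2090 = 0.999988
Product ≈ 1 (deviation 0.001%, within rounding noise).

1.0000 (no arbitrage)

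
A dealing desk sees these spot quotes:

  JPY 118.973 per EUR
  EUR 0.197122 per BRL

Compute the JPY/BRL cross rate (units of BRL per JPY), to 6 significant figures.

1 JPY ÷ 118.973 = 0.00840527 EUR
0.00840527 EUR ÷ 0.197122 = 0.0426399 BRL

JPY/BRL = 0.0426399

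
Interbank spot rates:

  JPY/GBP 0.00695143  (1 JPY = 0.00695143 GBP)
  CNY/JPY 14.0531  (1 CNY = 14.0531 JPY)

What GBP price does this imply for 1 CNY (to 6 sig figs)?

CNY/GBP = 0.0976891

1 CNY × 14.0531 = 14.0531 JPY
14.0531 JPY × 0.00695143 = 0.0976891 GBP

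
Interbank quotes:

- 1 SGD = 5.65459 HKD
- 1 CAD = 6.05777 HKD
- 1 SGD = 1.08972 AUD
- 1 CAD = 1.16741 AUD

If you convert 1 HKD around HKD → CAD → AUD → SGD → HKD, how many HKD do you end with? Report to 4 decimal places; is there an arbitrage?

Around HKD → CAD → AUD → SGD → HKD: 1 ÷ 6.05777 × 1.16741 ÷ 1.08972 × 5.65459 = 0.999993
Product ≈ 1 (deviation 0.001%, within rounding noise).

1.0000 (no arbitrage)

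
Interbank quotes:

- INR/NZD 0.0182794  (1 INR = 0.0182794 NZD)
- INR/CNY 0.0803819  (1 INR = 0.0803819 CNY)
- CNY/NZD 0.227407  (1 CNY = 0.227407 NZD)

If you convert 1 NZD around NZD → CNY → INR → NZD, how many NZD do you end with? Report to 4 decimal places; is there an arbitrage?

Around NZD → CNY → INR → NZD: 1 ÷ 0.227407 ÷ 0.0803819 × 0.0182794 = 1.000000
Product ≈ 1 (deviation 0.000%, within rounding noise).

1.0000 (no arbitrage)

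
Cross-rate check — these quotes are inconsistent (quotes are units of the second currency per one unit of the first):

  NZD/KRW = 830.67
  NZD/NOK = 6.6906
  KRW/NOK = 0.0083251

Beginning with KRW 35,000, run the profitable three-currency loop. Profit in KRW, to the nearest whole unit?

Profit: KRW 1,176

Profitable loop is KRW → NOK → NZD → KRW:
KRW 35,000 × 0.0083251 = NOK 291.38
NOK 291.38 ÷ 6.6906 = NZD 43.55
NZD 43.55 × 830.67 = KRW 36,176
Profit = KRW 36,176 − KRW 35,000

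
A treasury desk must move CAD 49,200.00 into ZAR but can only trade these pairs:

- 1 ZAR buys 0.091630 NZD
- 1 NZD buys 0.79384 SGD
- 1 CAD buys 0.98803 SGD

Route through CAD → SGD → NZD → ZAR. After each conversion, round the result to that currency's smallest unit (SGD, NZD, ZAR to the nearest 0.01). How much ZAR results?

ZAR 668,289.42

CAD 49,200.00 × 0.98803 = SGD 48,611.08
SGD 48,611.08 ÷ 0.79384 = NZD 61,235.36
NZD 61,235.36 ÷ 0.091630 = ZAR 668,289.42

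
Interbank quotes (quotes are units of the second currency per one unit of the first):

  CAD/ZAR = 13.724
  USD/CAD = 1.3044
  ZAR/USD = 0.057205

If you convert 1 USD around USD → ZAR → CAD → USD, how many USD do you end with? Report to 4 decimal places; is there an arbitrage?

Around USD → ZAR → CAD → USD: 1 ÷ 0.057205 ÷ 13.724 ÷ 1.3044 = 0.976505
Product < 1; profitable direction is USD → CAD → ZAR → USD.

0.9765 (arbitrage exists)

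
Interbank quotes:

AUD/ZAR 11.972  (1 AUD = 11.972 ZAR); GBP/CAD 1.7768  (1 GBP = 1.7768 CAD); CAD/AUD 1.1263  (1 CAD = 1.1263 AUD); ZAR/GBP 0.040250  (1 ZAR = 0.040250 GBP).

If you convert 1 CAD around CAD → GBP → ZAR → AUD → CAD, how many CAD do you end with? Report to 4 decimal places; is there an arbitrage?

1.0370 (arbitrage exists)

Around CAD → GBP → ZAR → AUD → CAD: 1 ÷ 1.7768 ÷ 0.040250 ÷ 11.972 ÷ 1.1263 = 1.036990
Product > 1; profitable direction is CAD → GBP → ZAR → AUD → CAD.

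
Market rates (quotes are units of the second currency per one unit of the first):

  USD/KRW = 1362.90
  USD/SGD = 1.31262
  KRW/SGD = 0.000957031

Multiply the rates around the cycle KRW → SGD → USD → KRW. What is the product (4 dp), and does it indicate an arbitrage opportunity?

Around KRW → SGD → USD → KRW: 1 × 0.000957031 ÷ 1.31262 × 1362.90 = 0.993690
Product < 1; profitable direction is KRW → USD → SGD → KRW.

0.9937 (arbitrage exists)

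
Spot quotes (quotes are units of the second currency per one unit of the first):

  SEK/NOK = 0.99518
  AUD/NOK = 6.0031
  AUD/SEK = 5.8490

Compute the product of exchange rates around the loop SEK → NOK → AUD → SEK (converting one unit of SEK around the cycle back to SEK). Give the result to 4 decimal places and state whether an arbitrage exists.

0.9696 (arbitrage exists)

Around SEK → NOK → AUD → SEK: 1 × 0.99518 ÷ 6.0031 × 5.8490 = 0.969634
Product < 1; profitable direction is SEK → AUD → NOK → SEK.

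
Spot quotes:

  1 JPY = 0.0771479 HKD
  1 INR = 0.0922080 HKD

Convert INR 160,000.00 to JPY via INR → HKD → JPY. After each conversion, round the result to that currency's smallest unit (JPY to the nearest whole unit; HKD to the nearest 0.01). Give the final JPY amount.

INR 160,000.00 × 0.0922080 = HKD 14,753.28
HKD 14,753.28 ÷ 0.0771479 = JPY 191,234

JPY 191,234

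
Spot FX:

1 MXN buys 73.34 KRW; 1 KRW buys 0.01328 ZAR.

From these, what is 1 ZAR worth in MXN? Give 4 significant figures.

ZAR/MXN = 1.027

1 ZAR ÷ 0.01328 = 75.3012 KRW
75.3012 KRW ÷ 73.34 = 1.02674 MXN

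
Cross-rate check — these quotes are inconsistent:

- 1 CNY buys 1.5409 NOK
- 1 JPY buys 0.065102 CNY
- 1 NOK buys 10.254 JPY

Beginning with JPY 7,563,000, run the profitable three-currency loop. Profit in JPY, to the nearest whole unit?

Profitable loop is JPY → CNY → NOK → JPY:
JPY 7,563,000 × 0.065102 = CNY 492,366.43
CNY 492,366.43 × 1.5409 = NOK 758,687.43
NOK 758,687.43 × 10.254 = JPY 7,779,581
Profit = JPY 7,779,581 − JPY 7,563,000

Profit: JPY 216,581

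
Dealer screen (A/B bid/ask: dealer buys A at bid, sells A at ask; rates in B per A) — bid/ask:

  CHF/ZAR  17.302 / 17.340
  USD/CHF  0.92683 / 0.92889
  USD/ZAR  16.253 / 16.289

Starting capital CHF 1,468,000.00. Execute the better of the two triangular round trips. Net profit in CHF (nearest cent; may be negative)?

Best loop CHF → USD → ZAR → CHF:
CHF 1,468,000.00 ÷ 0.92889 (buy USD at ask) = USD 1,580,380.88
USD 1,580,380.88 × 16.253 (sell USD at bid) = ZAR 25,685,930.52
ZAR 25,685,930.52 ÷ 17.340 (buy CHF at ask) = CHF 1,481,310.87

Net profit: CHF 13,310.87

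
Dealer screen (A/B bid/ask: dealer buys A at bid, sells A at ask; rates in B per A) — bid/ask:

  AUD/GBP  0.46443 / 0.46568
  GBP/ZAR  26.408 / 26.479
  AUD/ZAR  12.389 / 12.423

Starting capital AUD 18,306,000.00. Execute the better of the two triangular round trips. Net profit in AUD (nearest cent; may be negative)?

Net profit: AUD 86,490.70

Best loop AUD → ZAR → GBP → AUD:
AUD 18,306,000.00 × 12.389 (sell AUD at bid) = ZAR 226,793,034.00
ZAR 226,793,034.00 ÷ 26.479 (buy GBP at ask) = GBP 8,565,015.07
GBP 8,565,015.07 ÷ 0.46568 (buy AUD at ask) = AUD 18,392,490.70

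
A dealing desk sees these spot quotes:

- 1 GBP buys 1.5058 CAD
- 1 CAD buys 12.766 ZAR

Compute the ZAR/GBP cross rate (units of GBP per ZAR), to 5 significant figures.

ZAR/GBP = 0.052021

1 ZAR ÷ 12.766 = 0.0783331 CAD
0.0783331 CAD ÷ 1.5058 = 0.0520209 GBP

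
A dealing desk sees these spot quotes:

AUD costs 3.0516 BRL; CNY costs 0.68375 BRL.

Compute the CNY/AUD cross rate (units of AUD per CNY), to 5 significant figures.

CNY/AUD = 0.22406

1 CNY × 0.68375 = 0.68375 BRL
0.68375 BRL ÷ 3.0516 = 0.224063 AUD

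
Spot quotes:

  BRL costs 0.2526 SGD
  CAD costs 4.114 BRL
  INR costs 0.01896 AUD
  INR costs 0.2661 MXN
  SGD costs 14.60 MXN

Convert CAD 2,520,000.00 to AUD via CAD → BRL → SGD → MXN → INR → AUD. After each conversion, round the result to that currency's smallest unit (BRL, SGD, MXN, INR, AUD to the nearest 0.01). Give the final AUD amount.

AUD 2,724,234.50

CAD 2,520,000.00 × 4.114 = BRL 10,367,280.00
BRL 10,367,280.00 × 0.2526 = SGD 2,618,774.93
SGD 2,618,774.93 × 14.60 = MXN 38,234,113.98
MXN 38,234,113.98 ÷ 0.2661 = INR 143,683,254.34
INR 143,683,254.34 × 0.01896 = AUD 2,724,234.50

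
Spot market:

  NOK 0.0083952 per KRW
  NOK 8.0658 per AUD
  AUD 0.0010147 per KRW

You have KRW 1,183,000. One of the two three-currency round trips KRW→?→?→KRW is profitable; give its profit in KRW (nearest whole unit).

Profitable loop is KRW → NOK → AUD → KRW:
KRW 1,183,000 × 0.0083952 = NOK 9,931.52
NOK 9,931.52 ÷ 8.0658 = AUD 1,231.31
AUD 1,231.31 ÷ 0.0010147 = KRW 1,213,475
Profit = KRW 1,213,475 − KRW 1,183,000

Profit: KRW 30,475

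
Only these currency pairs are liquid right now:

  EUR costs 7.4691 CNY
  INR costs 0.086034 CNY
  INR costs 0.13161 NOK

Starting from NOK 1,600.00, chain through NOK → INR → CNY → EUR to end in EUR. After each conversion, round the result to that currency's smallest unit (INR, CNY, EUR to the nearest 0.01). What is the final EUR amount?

EUR 140.03

NOK 1,600.00 ÷ 0.13161 = INR 12,157.13
INR 12,157.13 × 0.086034 = CNY 1,045.93
CNY 1,045.93 ÷ 7.4691 = EUR 140.03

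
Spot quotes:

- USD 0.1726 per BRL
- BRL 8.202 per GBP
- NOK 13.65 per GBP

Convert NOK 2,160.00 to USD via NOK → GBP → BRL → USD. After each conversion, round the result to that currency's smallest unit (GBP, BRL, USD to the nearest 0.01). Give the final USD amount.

NOK 2,160.00 ÷ 13.65 = GBP 158.24
GBP 158.24 × 8.202 = BRL 1,297.88
BRL 1,297.88 × 0.1726 = USD 224.01

USD 224.01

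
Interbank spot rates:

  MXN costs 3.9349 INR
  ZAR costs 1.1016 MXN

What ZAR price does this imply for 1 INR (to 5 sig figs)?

1 INR ÷ 3.9349 = 0.254136 MXN
0.254136 MXN ÷ 1.1016 = 0.230697 ZAR

INR/ZAR = 0.23070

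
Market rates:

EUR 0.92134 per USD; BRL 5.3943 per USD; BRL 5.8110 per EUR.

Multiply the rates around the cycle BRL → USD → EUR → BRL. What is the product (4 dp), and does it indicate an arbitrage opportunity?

Around BRL → USD → EUR → BRL: 1 ÷ 5.3943 × 0.92134 × 5.8110 = 0.992512
Product < 1; profitable direction is BRL → EUR → USD → BRL.

0.9925 (arbitrage exists)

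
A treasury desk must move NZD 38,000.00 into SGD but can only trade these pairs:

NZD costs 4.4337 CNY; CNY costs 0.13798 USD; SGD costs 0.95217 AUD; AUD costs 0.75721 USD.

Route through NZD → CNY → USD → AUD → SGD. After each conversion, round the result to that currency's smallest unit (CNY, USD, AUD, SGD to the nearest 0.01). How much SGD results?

NZD 38,000.00 × 4.4337 = CNY 168,480.60
CNY 168,480.60 × 0.13798 = USD 23,246.95
USD 23,246.95 ÷ 0.75721 = AUD 30,700.80
AUD 30,700.80 ÷ 0.95217 = SGD 32,242.98

SGD 32,242.98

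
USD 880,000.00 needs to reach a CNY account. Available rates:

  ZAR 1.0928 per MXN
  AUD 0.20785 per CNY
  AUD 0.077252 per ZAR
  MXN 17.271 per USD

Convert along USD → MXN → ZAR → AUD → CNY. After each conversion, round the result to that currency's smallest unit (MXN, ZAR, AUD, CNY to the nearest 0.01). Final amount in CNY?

USD 880,000.00 × 17.271 = MXN 15,198,480.00
MXN 15,198,480.00 × 1.0928 = ZAR 16,608,898.94
ZAR 16,608,898.94 × 0.077252 = AUD 1,283,070.66
AUD 1,283,070.66 ÷ 0.20785 = CNY 6,173,060.67

CNY 6,173,060.67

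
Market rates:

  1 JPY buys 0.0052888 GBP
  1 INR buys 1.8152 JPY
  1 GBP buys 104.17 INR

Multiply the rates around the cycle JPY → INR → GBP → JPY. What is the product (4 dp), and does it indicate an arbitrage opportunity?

0.9999 (no arbitrage)

Around JPY → INR → GBP → JPY: 1 ÷ 1.8152 ÷ 104.17 ÷ 0.0052888 = 0.999944
Product ≈ 1 (deviation 0.006%, within rounding noise).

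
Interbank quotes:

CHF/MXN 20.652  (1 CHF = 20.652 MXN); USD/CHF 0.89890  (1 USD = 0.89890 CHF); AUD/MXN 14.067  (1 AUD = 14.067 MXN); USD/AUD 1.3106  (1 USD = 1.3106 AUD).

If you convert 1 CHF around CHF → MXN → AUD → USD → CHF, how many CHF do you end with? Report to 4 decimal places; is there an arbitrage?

1.0069 (arbitrage exists)

Around CHF → MXN → AUD → USD → CHF: 1 × 20.652 ÷ 14.067 ÷ 1.3106 × 0.89890 = 1.006936
Product > 1; profitable direction is CHF → MXN → AUD → USD → CHF.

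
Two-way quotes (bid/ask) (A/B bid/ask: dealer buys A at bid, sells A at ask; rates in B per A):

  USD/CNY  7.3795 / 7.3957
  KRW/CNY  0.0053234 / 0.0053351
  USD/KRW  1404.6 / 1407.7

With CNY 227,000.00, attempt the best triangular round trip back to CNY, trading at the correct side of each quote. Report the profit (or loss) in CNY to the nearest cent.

Net profit: CNY 2,502.98

Best loop CNY → USD → KRW → CNY:
CNY 227,000.00 ÷ 7.3957 (buy USD at ask) = USD 30,693.51
USD 30,693.51 × 1404.6 (sell USD at bid) = KRW 43,112,106
KRW 43,112,106 × 0.0053234 (sell KRW at bid) = CNY 229,502.98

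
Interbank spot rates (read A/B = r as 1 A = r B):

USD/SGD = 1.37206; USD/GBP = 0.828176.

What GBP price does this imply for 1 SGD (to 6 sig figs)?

SGD/GBP = 0.603600

1 SGD ÷ 1.37206 = 0.728831 USD
0.728831 USD × 0.828176 = 0.6036 GBP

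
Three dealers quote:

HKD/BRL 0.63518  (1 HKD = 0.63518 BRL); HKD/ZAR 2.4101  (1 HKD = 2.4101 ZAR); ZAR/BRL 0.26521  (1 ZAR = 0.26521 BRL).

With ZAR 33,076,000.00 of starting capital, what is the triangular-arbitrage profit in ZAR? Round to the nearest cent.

Profit: ZAR 208,430.20

Profitable loop is ZAR → BRL → HKD → ZAR:
ZAR 33,076,000.00 × 0.26521 = BRL 8,772,085.96
BRL 8,772,085.96 ÷ 0.63518 = HKD 13,810,393.84
HKD 13,810,393.84 × 2.4101 = ZAR 33,284,430.20
Profit = ZAR 33,284,430.20 − ZAR 33,076,000.00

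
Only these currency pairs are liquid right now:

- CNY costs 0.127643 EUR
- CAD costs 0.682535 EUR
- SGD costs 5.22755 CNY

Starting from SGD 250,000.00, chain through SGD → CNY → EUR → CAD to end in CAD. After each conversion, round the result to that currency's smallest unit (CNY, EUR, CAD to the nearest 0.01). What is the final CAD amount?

CAD 244,405.11

SGD 250,000.00 × 5.22755 = CNY 1,306,887.50
CNY 1,306,887.50 × 0.127643 = EUR 166,815.04
EUR 166,815.04 ÷ 0.682535 = CAD 244,405.11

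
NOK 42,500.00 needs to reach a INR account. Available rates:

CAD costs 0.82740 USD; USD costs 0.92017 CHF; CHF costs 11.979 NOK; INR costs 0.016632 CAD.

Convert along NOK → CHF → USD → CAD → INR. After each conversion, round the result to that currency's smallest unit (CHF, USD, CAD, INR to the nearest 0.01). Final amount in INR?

INR 280,182.78

NOK 42,500.00 ÷ 11.979 = CHF 3,547.88
CHF 3,547.88 ÷ 0.92017 = USD 3,855.68
USD 3,855.68 ÷ 0.82740 = CAD 4,660.00
CAD 4,660.00 ÷ 0.016632 = INR 280,182.78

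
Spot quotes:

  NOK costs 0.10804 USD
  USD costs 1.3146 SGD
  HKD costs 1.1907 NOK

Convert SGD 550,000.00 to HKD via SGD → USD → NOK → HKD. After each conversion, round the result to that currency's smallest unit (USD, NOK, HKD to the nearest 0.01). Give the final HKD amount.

HKD 3,252,236.57

SGD 550,000.00 ÷ 1.3146 = USD 418,378.21
USD 418,378.21 ÷ 0.10804 = NOK 3,872,438.08
NOK 3,872,438.08 ÷ 1.1907 = HKD 3,252,236.57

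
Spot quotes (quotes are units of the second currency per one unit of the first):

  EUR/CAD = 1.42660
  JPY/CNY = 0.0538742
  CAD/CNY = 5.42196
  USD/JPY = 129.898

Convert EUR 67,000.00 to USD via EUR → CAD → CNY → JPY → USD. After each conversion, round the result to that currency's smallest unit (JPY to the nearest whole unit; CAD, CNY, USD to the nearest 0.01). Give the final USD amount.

USD 74,054.26

EUR 67,000.00 × 1.42660 = CAD 95,582.20
CAD 95,582.20 × 5.42196 = CNY 518,242.87
CNY 518,242.87 ÷ 0.0538742 = JPY 9,619,500
JPY 9,619,500 ÷ 129.898 = USD 74,054.26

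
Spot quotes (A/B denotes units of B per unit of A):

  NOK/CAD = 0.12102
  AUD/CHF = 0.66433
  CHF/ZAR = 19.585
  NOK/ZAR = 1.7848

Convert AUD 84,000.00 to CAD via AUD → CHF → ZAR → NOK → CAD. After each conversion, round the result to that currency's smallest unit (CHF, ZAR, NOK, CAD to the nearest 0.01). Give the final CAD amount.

CAD 74,106.16

AUD 84,000.00 × 0.66433 = CHF 55,803.72
CHF 55,803.72 × 19.585 = ZAR 1,092,915.86
ZAR 1,092,915.86 ÷ 1.7848 = NOK 612,346.40
NOK 612,346.40 × 0.12102 = CAD 74,106.16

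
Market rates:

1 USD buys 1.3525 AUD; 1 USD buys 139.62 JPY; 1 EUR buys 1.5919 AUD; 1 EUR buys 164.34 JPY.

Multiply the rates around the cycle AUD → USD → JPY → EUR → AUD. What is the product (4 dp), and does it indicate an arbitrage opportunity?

1.0000 (no arbitrage)

Around AUD → USD → JPY → EUR → AUD: 1 ÷ 1.3525 × 139.62 ÷ 164.34 × 1.5919 = 0.999961
Product ≈ 1 (deviation 0.004%, within rounding noise).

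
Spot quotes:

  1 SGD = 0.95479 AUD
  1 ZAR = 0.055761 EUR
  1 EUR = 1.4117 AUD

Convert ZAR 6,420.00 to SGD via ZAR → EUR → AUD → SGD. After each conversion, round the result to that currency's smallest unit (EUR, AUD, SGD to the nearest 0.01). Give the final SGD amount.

ZAR 6,420.00 × 0.055761 = EUR 357.99
EUR 357.99 × 1.4117 = AUD 505.37
AUD 505.37 ÷ 0.95479 = SGD 529.30

SGD 529.30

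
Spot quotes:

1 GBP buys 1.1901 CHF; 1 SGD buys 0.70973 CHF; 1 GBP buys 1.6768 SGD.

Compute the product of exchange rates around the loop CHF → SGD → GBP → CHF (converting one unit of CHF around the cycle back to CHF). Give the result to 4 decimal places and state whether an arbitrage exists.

1.0000 (no arbitrage)

Around CHF → SGD → GBP → CHF: 1 ÷ 0.70973 ÷ 1.6768 × 1.1901 = 1.000021
Product ≈ 1 (deviation 0.002%, within rounding noise).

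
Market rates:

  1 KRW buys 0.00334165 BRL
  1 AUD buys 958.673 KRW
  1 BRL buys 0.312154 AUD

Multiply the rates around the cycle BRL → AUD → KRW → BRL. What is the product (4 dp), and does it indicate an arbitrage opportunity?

Around BRL → AUD → KRW → BRL: 1 × 0.312154 × 958.673 × 0.00334165 = 1.000001
Product ≈ 1 (deviation 0.000%, within rounding noise).

1.0000 (no arbitrage)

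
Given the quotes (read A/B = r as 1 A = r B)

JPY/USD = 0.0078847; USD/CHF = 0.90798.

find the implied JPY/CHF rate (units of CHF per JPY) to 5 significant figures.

JPY/CHF = 0.0071591

1 JPY × 0.0078847 = 0.0078847 USD
0.0078847 USD × 0.90798 = 0.00715915 CHF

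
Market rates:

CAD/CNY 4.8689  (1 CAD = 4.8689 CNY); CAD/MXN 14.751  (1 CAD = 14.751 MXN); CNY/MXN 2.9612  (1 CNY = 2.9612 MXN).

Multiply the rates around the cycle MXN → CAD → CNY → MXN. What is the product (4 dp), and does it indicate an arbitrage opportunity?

Around MXN → CAD → CNY → MXN: 1 ÷ 14.751 × 4.8689 × 2.9612 = 0.977411
Product < 1; profitable direction is MXN → CNY → CAD → MXN.

0.9774 (arbitrage exists)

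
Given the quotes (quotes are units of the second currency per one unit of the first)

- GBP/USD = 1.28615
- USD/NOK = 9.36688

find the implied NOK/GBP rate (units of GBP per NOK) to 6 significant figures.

NOK/GBP = 0.0830068

1 NOK ÷ 9.36688 = 0.106759 USD
0.106759 USD ÷ 1.28615 = 0.0830068 GBP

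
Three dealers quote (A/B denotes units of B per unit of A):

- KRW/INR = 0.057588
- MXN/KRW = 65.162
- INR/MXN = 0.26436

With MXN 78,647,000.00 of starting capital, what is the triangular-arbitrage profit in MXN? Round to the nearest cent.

Profit: MXN 632,338.24

Profitable loop is MXN → INR → KRW → MXN:
MXN 78,647,000.00 ÷ 0.26436 = INR 297,499,621.73
INR 297,499,621.73 ÷ 0.057588 = KRW 5,166,000,238
KRW 5,166,000,238 ÷ 65.162 = MXN 79,279,338.24
Profit = MXN 79,279,338.24 − MXN 78,647,000.00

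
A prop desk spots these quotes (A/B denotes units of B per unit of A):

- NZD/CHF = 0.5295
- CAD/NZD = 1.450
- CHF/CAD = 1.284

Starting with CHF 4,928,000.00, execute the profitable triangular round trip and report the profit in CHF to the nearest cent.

Profit: CHF 70,868.46

Profitable loop is CHF → NZD → CAD → CHF:
CHF 4,928,000.00 ÷ 0.5295 = NZD 9,306,893.30
NZD 9,306,893.30 ÷ 1.450 = CAD 6,418,547.10
CAD 6,418,547.10 ÷ 1.284 = CHF 4,998,868.46
Profit = CHF 4,998,868.46 − CHF 4,928,000.00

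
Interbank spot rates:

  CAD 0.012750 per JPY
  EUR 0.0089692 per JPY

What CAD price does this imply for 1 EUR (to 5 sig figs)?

EUR/CAD = 1.4215

1 EUR ÷ 0.0089692 = 111.493 JPY
111.493 JPY × 0.012750 = 1.42153 CAD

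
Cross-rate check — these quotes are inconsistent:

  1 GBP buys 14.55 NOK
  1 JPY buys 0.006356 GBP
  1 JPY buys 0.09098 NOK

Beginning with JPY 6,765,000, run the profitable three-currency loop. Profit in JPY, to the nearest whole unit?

Profitable loop is JPY → GBP → NOK → JPY:
JPY 6,765,000 × 0.006356 = GBP 42,998.34
GBP 42,998.34 × 14.55 = NOK 625,625.85
NOK 625,625.85 ÷ 0.09098 = JPY 6,876,521
Profit = JPY 6,876,521 − JPY 6,765,000

Profit: JPY 111,521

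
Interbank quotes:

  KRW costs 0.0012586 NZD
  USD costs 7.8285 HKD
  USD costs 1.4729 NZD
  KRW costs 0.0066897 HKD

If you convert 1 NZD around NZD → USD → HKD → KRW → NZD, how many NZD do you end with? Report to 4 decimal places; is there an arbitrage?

1.0000 (no arbitrage)

Around NZD → USD → HKD → KRW → NZD: 1 ÷ 1.4729 × 7.8285 ÷ 0.0066897 × 0.0012586 = 0.999969
Product ≈ 1 (deviation 0.003%, within rounding noise).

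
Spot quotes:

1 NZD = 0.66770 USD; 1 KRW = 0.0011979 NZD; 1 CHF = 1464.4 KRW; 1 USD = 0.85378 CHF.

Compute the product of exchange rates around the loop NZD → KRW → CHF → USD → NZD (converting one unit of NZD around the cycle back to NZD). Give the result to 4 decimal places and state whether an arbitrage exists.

1.0000 (no arbitrage)

Around NZD → KRW → CHF → USD → NZD: 1 ÷ 0.0011979 ÷ 1464.4 ÷ 0.85378 ÷ 0.66770 = 0.999982
Product ≈ 1 (deviation 0.002%, within rounding noise).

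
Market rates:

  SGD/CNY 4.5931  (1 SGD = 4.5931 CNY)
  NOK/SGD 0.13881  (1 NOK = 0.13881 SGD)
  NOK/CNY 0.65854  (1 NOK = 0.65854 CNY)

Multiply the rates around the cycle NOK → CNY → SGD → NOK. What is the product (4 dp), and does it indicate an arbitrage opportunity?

1.0329 (arbitrage exists)

Around NOK → CNY → SGD → NOK: 1 × 0.65854 ÷ 4.5931 ÷ 0.13881 = 1.032893
Product > 1; profitable direction is NOK → CNY → SGD → NOK.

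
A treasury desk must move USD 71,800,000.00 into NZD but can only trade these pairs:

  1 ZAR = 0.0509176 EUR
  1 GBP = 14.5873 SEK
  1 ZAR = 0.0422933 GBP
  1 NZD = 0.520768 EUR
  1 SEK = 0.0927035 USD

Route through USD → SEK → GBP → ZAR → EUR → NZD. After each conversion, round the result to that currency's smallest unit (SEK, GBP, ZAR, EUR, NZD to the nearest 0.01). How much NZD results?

USD 71,800,000.00 ÷ 0.0927035 = SEK 774,512,289.18
SEK 774,512,289.18 ÷ 14.5873 = GBP 53,094,972.28
GBP 53,094,972.28 ÷ 0.0422933 = ZAR 1,255,399,136.03
ZAR 1,255,399,136.03 × 0.0509176 = EUR 63,921,911.05
EUR 63,921,911.05 ÷ 0.520768 = NZD 122,745,466.41

NZD 122,745,466.41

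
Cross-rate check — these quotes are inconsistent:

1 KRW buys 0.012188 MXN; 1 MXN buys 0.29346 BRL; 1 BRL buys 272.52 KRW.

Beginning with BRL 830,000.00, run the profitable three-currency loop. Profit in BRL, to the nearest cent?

Profitable loop is BRL → MXN → KRW → BRL:
BRL 830,000.00 ÷ 0.29346 = MXN 2,828,324.13
MXN 2,828,324.13 ÷ 0.012188 = KRW 232,058,101
KRW 232,058,101 ÷ 272.52 = BRL 851,526.86
Profit = BRL 851,526.86 − BRL 830,000.00

Profit: BRL 21,526.86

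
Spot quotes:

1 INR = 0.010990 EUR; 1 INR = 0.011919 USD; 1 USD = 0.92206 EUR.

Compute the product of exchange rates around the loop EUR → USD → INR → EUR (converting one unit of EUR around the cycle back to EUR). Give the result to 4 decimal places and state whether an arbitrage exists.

Around EUR → USD → INR → EUR: 1 ÷ 0.92206 ÷ 0.011919 × 0.010990 = 0.999997
Product ≈ 1 (deviation 0.000%, within rounding noise).

1.0000 (no arbitrage)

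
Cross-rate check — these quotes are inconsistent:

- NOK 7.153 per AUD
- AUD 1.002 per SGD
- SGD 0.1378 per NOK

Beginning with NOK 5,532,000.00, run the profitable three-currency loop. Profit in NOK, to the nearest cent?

Profit: NOK 69,147.47

Profitable loop is NOK → AUD → SGD → NOK:
NOK 5,532,000.00 ÷ 7.153 = AUD 773,381.80
AUD 773,381.80 ÷ 1.002 = SGD 771,838.12
SGD 771,838.12 ÷ 0.1378 = NOK 5,601,147.47
Profit = NOK 5,601,147.47 − NOK 5,532,000.00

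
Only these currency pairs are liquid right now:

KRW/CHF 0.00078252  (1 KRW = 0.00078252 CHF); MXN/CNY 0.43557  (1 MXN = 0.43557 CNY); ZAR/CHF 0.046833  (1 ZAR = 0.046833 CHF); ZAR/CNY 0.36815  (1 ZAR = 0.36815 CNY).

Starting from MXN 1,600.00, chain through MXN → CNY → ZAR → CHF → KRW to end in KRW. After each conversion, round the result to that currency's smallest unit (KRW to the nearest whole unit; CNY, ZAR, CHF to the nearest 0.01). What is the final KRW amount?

KRW 113,301

MXN 1,600.00 × 0.43557 = CNY 696.91
CNY 696.91 ÷ 0.36815 = ZAR 1,893.01
ZAR 1,893.01 × 0.046833 = CHF 88.66
CHF 88.66 ÷ 0.00078252 = KRW 113,301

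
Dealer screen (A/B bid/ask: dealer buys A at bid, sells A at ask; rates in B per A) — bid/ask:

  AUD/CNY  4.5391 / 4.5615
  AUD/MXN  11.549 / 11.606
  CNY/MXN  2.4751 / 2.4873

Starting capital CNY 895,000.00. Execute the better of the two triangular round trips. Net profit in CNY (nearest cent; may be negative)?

Net profit: CNY 16,027.67

Best loop CNY → AUD → MXN → CNY:
CNY 895,000.00 ÷ 4.5615 (buy AUD at ask) = AUD 196,207.39
AUD 196,207.39 × 11.549 (sell AUD at bid) = MXN 2,265,999.12
MXN 2,265,999.12 ÷ 2.4873 (buy CNY at ask) = CNY 911,027.67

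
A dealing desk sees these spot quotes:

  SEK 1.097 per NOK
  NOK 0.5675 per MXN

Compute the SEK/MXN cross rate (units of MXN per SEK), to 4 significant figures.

SEK/MXN = 1.606

1 SEK ÷ 1.097 = 0.911577 NOK
0.911577 NOK ÷ 0.5675 = 1.6063 MXN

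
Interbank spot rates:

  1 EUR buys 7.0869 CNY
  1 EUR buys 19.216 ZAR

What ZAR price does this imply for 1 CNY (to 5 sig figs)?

CNY/ZAR = 2.7115

1 CNY ÷ 7.0869 = 0.141105 EUR
0.141105 EUR × 19.216 = 2.71148 ZAR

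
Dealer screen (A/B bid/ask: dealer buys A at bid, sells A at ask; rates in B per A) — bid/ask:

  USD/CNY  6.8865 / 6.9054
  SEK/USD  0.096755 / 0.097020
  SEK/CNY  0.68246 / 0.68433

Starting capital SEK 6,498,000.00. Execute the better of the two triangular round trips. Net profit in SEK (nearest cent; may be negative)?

Best loop SEK → CNY → USD → SEK:
SEK 6,498,000.00 × 0.68246 (sell SEK at bid) = CNY 4,434,625.08
CNY 4,434,625.08 ÷ 6.9054 (buy USD at ask) = USD 642,196.70
USD 642,196.70 ÷ 0.097020 (buy SEK at ask) = SEK 6,619,219.73

Net profit: SEK 121,219.73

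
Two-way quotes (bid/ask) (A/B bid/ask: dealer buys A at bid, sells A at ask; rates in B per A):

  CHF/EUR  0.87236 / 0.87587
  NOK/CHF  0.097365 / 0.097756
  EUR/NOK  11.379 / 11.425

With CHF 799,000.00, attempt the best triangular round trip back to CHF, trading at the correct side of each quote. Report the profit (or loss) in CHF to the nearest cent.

Best loop CHF → NOK → EUR → CHF:
CHF 799,000.00 ÷ 0.097756 (buy NOK at ask) = NOK 8,173,411.35
NOK 8,173,411.35 ÷ 11.425 (buy EUR at ask) = EUR 715,397.05
EUR 715,397.05 ÷ 0.87587 (buy CHF at ask) = CHF 816,784.52

Net profit: CHF 17,784.52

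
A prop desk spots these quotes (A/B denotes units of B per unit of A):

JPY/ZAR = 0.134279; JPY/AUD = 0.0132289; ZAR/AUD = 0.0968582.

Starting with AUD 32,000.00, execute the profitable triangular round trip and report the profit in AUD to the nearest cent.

Profitable loop is AUD → ZAR → JPY → AUD:
AUD 32,000.00 ÷ 0.0968582 = ZAR 330,379.87
ZAR 330,379.87 ÷ 0.134279 = JPY 2,460,399
JPY 2,460,399 × 0.0132289 = AUD 32,548.37
Profit = AUD 32,548.37 − AUD 32,000.00

Profit: AUD 548.37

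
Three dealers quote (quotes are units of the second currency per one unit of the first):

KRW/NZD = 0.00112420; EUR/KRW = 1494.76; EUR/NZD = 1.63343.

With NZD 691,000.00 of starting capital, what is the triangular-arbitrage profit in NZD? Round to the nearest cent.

Profit: NZD 19,873.90

Profitable loop is NZD → EUR → KRW → NZD:
NZD 691,000.00 ÷ 1.63343 = EUR 423,036.19
EUR 423,036.19 × 1494.76 = KRW 632,337,572
KRW 632,337,572 × 0.00112420 = NZD 710,873.90
Profit = NZD 710,873.90 − NZD 691,000.00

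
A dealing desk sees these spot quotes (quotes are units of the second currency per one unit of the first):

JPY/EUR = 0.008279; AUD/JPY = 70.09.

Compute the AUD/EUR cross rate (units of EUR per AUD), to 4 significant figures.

1 AUD × 70.09 = 70.09 JPY
70.09 JPY × 0.008279 = 0.580275 EUR

AUD/EUR = 0.5803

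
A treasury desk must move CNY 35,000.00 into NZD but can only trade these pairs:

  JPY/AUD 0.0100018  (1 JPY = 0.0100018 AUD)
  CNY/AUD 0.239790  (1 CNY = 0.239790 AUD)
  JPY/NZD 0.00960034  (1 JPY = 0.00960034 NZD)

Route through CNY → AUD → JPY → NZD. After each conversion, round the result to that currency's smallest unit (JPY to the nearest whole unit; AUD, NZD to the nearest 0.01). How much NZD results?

NZD 8,055.78

CNY 35,000.00 × 0.239790 = AUD 8,392.65
AUD 8,392.65 ÷ 0.0100018 = JPY 839,114
JPY 839,114 × 0.00960034 = NZD 8,055.78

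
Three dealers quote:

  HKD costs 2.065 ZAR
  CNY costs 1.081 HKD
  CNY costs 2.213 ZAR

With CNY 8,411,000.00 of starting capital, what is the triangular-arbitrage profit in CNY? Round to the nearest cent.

Profit: CNY 73,220.93

Profitable loop is CNY → HKD → ZAR → CNY:
CNY 8,411,000.00 × 1.081 = HKD 9,092,291.00
HKD 9,092,291.00 × 2.065 = ZAR 18,775,580.91
ZAR 18,775,580.91 ÷ 2.213 = CNY 8,484,220.93
Profit = CNY 8,484,220.93 − CNY 8,411,000.00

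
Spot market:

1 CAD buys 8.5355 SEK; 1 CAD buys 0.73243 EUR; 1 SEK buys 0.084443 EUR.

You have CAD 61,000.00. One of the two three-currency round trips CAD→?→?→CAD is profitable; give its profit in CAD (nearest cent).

Profit: CAD 987.39

Profitable loop is CAD → EUR → SEK → CAD:
CAD 61,000.00 × 0.73243 = EUR 44,678.23
EUR 44,678.23 ÷ 0.084443 = SEK 529,093.35
SEK 529,093.35 ÷ 8.5355 = CAD 61,987.39
Profit = CAD 61,987.39 − CAD 61,000.00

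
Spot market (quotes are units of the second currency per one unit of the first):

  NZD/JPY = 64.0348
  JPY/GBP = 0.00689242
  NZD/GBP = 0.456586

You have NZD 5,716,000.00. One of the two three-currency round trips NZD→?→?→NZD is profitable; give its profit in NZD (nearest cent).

Profitable loop is NZD → GBP → JPY → NZD:
NZD 5,716,000.00 × 0.456586 = GBP 2,609,845.58
GBP 2,609,845.58 ÷ 0.00689242 = JPY 378,654,460
JPY 378,654,460 ÷ 64.0348 = NZD 5,913,260.61
Profit = NZD 5,913,260.61 − NZD 5,716,000.00

Profit: NZD 197,260.61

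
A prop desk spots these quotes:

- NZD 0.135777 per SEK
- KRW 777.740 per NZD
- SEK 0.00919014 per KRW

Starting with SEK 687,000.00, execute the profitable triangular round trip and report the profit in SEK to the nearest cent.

Profitable loop is SEK → KRW → NZD → SEK:
SEK 687,000.00 ÷ 0.00919014 = KRW 74,754,030
KRW 74,754,030 ÷ 777.740 = NZD 96,116.99
NZD 96,116.99 ÷ 0.135777 = SEK 707,903.35
Profit = SEK 707,903.35 − SEK 687,000.00

Profit: SEK 20,903.35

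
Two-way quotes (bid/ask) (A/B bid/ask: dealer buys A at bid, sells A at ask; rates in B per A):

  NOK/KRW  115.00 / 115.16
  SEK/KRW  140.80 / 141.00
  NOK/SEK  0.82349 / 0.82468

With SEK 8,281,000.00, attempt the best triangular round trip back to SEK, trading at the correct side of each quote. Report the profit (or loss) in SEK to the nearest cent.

Best loop SEK → KRW → NOK → SEK:
SEK 8,281,000.00 × 140.80 (sell SEK at bid) = KRW 1,165,964,800
KRW 1,165,964,800 ÷ 115.16 (buy NOK at ask) = NOK 10,124,737.76
NOK 10,124,737.76 × 0.82349 (sell NOK at bid) = SEK 8,337,620.29

Net profit: SEK 56,620.29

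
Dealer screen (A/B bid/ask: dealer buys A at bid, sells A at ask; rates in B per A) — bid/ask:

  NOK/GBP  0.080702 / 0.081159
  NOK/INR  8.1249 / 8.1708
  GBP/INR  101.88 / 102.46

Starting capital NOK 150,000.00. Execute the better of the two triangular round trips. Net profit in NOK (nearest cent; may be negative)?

Best loop NOK → GBP → INR → NOK:
NOK 150,000.00 × 0.080702 (sell NOK at bid) = GBP 12,105.30
GBP 12,105.30 × 101.88 (sell GBP at bid) = INR 1,233,287.96
INR 1,233,287.96 ÷ 8.1708 (buy NOK at ask) = NOK 150,938.46

Net profit: NOK 938.46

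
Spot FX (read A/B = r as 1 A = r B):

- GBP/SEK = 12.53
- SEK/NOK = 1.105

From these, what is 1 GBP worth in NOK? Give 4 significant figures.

GBP/NOK = 13.85

1 GBP × 12.53 = 12.53 SEK
12.53 SEK × 1.105 = 13.8456 NOK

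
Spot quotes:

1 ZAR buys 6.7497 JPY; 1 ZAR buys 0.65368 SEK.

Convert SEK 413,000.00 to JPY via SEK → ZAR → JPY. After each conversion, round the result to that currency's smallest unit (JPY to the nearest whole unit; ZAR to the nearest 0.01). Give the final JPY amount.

JPY 4,264,512

SEK 413,000.00 ÷ 0.65368 = ZAR 631,807.61
ZAR 631,807.61 × 6.7497 = JPY 4,264,512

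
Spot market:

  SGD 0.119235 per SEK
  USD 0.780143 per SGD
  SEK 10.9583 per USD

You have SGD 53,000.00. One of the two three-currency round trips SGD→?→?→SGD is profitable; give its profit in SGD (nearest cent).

Profit: SGD 1,025.28

Profitable loop is SGD → USD → SEK → SGD:
SGD 53,000.00 × 0.780143 = USD 41,347.58
USD 41,347.58 × 10.9583 = SEK 453,099.17
SEK 453,099.17 × 0.119235 = SGD 54,025.28
Profit = SGD 54,025.28 − SGD 53,000.00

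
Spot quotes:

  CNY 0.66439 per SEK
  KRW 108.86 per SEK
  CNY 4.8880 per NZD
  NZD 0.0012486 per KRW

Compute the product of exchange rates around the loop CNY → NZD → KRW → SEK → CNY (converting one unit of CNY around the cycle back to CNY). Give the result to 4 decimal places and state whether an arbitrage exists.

1.0000 (no arbitrage)

Around CNY → NZD → KRW → SEK → CNY: 1 ÷ 4.8880 ÷ 0.0012486 ÷ 108.86 × 0.66439 = 1.000001
Product ≈ 1 (deviation 0.000%, within rounding noise).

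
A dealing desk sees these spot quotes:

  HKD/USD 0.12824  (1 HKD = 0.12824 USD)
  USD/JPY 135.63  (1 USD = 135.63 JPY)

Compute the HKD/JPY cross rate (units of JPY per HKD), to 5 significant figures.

HKD/JPY = 17.393

1 HKD × 0.12824 = 0.12824 USD
0.12824 USD × 135.63 = 17.3932 JPY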